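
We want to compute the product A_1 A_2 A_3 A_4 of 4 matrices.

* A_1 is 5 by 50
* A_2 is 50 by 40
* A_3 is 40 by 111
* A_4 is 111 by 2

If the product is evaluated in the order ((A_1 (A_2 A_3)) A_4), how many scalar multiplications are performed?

250860

(A_2 A_3): 50×40 by 40×111 → 50×111, cost 50·40·111 = 222000
(A_1 (A_2 A_3)): 5×50 by 50×111 → 5×111, cost 5·50·111 = 27750; cumulative 249750
((A_1 (A_2 A_3)) A_4): 5×111 by 111×2 → 5×2, cost 5·111·2 = 1110; cumulative 250860
Total: 250860 scalar multiplications.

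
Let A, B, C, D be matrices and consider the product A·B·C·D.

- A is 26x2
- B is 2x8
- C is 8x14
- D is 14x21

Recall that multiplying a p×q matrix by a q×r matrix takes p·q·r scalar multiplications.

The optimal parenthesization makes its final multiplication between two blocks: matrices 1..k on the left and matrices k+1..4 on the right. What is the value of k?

1

Adjacent pairs: AB = 26·2·8 = 416; BC = 2·8·14 = 224; CD = 8·14·21 = 2352.
Length 3: A..C: k=1: 0+224+26·2·14=952; k=2: 416+0+26·8·14=3328 → min 952 | B..D: k=2: 0+2352+2·8·21=2688; k=3: 224+0+2·14·21=812 → min 812.
Top-level splits: k=1: (A..A)·(B..D) → 0+812+26·2·21 = 1904; k=2: (A..B)·(C..D) → 416+2352+26·8·21 = 7136; k=3: (A..C)·(D..D) → 952+0+26·14·21 = 8596.
Best split is after A, i.e. k = 1.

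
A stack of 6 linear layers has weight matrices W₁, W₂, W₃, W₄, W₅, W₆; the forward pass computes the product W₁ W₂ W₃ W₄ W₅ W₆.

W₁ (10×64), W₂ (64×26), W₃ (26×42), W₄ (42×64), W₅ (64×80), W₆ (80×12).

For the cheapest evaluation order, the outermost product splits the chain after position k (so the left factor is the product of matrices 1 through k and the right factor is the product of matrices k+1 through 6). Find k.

5

Adjacent pairs: W₁W₂ = 10·64·26 = 16640; W₂W₃ = 64·26·42 = 69888; W₃W₄ = 26·42·64 = 69888; W₄W₅ = 42·64·80 = 215040; W₅W₆ = 64·80·12 = 61440.
Length 3: W₁..W₃: k=1: 0+69888+10·64·42=96768; k=2: 16640+0+10·26·42=27560 → min 27560 | W₂..W₄: k=2: 0+69888+64·26·64=176384; k=3: 69888+0+64·42·64=241920 → min 176384 | W₃..W₅: k=3: 0+215040+26·42·80=302400; k=4: 69888+0+26·64·80=203008 → min 203008 | W₄..W₆: k=4: 0+61440+42·64·12=93696; k=5: 215040+0+42·80·12=255360 → min 93696.
Length 4: W₁..W₄: k=1: 0+176384+10·64·64=217344; k=2: 16640+69888+10·26·64=103168; k=3: 27560+0+10·42·64=54440 → min 54440 | W₂..W₅: k=2: 0+203008+64·26·80=336128; k=3: 69888+215040+64·42·80=499968; k=4: 176384+0+64·64·80=504064 → min 336128 | W₃..W₆: k=3: 0+93696+26·42·12=106800; k=4: 69888+61440+26·64·12=151296; k=5: 203008+0+26·80·12=227968 → min 106800.
Length 5: W₁..W₅: k=1: 0+336128+10·64·80=387328; k=2: 16640+203008+10·26·80=240448; k=3: 27560+215040+10·42·80=276200; k=4: 54440+0+10·64·80=105640 → min 105640 | W₂..W₆: k=2: 0+106800+64·26·12=126768; k=3: 69888+93696+64·42·12=195840; k=4: 176384+61440+64·64·12=286976; k=5: 336128+0+64·80·12=397568 → min 126768.
Top-level splits: k=1: (W₁..W₁)·(W₂..W₆) → 0+126768+10·64·12 = 134448; k=2: (W₁..W₂)·(W₃..W₆) → 16640+106800+10·26·12 = 126560; k=3: (W₁..W₃)·(W₄..W₆) → 27560+93696+10·42·12 = 126296; k=4: (W₁..W₄)·(W₅..W₆) → 54440+61440+10·64·12 = 123560; k=5: (W₁..W₅)·(W₆..W₆) → 105640+0+10·80·12 = 115240.
Best split is after W₅, i.e. k = 5.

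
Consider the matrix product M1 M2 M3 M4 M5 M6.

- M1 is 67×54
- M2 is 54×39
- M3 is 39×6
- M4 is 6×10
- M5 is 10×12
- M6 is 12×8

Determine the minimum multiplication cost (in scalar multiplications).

38856

Adjacent pairs: M1M2 = 67·54·39 = 141102; M2M3 = 54·39·6 = 12636; M3M4 = 39·6·10 = 2340; M4M5 = 6·10·12 = 720; M5M6 = 10·12·8 = 960.
Length 3: M1..M3: k=1: 0+12636+67·54·6=34344; k=2: 141102+0+67·39·6=156780 → min 34344 | M2..M4: k=2: 0+2340+54·39·10=23400; k=3: 12636+0+54·6·10=15876 → min 15876 | M3..M5: k=3: 0+720+39·6·12=3528; k=4: 2340+0+39·10·12=7020 → min 3528 | M4..M6: k=4: 0+960+6·10·8=1440; k=5: 720+0+6·12·8=1296 → min 1296.
Length 4: M1..M4: k=1: 0+15876+67·54·10=52056; k=2: 141102+2340+67·39·10=169572; k=3: 34344+0+67·6·10=38364 → min 38364 | M2..M5: k=2: 0+3528+54·39·12=28800; k=3: 12636+720+54·6·12=17244; k=4: 15876+0+54·10·12=22356 → min 17244 | M3..M6: k=3: 0+1296+39·6·8=3168; k=4: 2340+960+39·10·8=6420; k=5: 3528+0+39·12·8=7272 → min 3168.
Length 5: M1..M5: k=1: 0+17244+67·54·12=60660; k=2: 141102+3528+67·39·12=175986; k=3: 34344+720+67·6·12=39888; k=4: 38364+0+67·10·12=46404 → min 39888 | M2..M6: k=2: 0+3168+54·39·8=20016; k=3: 12636+1296+54·6·8=16524; k=4: 15876+960+54·10·8=21156; k=5: 17244+0+54·12·8=22428 → min 16524.
Length 6: M1..M6: k=1: 0+16524+67·54·8=45468; k=2: 141102+3168+67·39·8=165174; k=3: 34344+1296+67·6·8=38856; k=4: 38364+960+67·10·8=44684; k=5: 39888+0+67·12·8=46320 → min 38856.
Optimal order: ((M1 (M2 M3)) ((M4 M5) M6)) with cost 38856.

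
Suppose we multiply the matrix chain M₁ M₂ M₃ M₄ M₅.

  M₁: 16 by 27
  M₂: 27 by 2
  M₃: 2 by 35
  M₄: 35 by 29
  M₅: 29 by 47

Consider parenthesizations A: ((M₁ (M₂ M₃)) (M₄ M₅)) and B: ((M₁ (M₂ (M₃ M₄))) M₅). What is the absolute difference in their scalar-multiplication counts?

Order A = ((M₁ (M₂ M₃)) (M₄ M₅)): (M₂ M₃): 27×2 by 2×35 → 27×35, cost 27·2·35 = 1890; (M₁ (M₂ M₃)): 16×27 by 27×35 → 16×35, cost 16·27·35 = 15120; cumulative 17010; (M₄ M₅): 35×29 by 29×47 → 35×47, cost 35·29·47 = 47705; ((M₁ (M₂ M₃)) (M₄ M₅)): 16×35 by 35×47 → 16×47, cost 16·35·47 = 26320; cumulative 91035. Total 91035.
Order B = ((M₁ (M₂ (M₃ M₄))) M₅): (M₃ M₄): 2×35 by 35×29 → 2×29, cost 2·35·29 = 2030; (M₂ (M₃ M₄)): 27×2 by 2×29 → 27×29, cost 27·2·29 = 1566; cumulative 3596; (M₁ (M₂ (M₃ M₄))): 16×27 by 27×29 → 16×29, cost 16·27·29 = 12528; cumulative 16124; ((M₁ (M₂ (M₃ M₄))) M₅): 16×29 by 29×47 → 16×47, cost 16·29·47 = 21808; cumulative 37932. Total 37932.
Difference: |91035 − 37932| = 53103.

53103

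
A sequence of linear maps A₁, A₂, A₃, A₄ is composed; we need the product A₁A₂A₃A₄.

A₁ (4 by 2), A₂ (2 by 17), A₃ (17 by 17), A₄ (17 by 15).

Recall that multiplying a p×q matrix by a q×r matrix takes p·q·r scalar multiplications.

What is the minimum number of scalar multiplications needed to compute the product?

Adjacent pairs: A₁A₂ = 4·2·17 = 136; A₂A₃ = 2·17·17 = 578; A₃A₄ = 17·17·15 = 4335.
Length 3: A₁..A₃: k=1: 0+578+4·2·17=714; k=2: 136+0+4·17·17=1292 → min 714 | A₂..A₄: k=2: 0+4335+2·17·15=4845; k=3: 578+0+2·17·15=1088 → min 1088.
Length 4: A₁..A₄: k=1: 0+1088+4·2·15=1208; k=2: 136+4335+4·17·15=5491; k=3: 714+0+4·17·15=1734 → min 1208.
Optimal order: (A₁((A₂A₃)A₄)) with cost 1208.

1208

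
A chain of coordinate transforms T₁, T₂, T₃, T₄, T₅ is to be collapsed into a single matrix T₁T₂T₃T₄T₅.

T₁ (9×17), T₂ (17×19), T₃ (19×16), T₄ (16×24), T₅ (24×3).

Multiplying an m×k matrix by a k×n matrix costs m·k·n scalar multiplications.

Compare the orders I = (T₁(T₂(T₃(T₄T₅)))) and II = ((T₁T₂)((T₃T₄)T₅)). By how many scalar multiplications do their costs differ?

Order I = (T₁(T₂(T₃(T₄T₅)))): (T₄T₅): 16×24 by 24×3 → 16×3, cost 16·24·3 = 1152; (T₃(T₄T₅)): 19×16 by 16×3 → 19×3, cost 19·16·3 = 912; cumulative 2064; (T₂(T₃(T₄T₅))): 17×19 by 19×3 → 17×3, cost 17·19·3 = 969; cumulative 3033; (T₁(T₂(T₃(T₄T₅)))): 9×17 by 17×3 → 9×3, cost 9·17·3 = 459; cumulative 3492. Total 3492.
Order II = ((T₁T₂)((T₃T₄)T₅)): (T₁T₂): 9×17 by 17×19 → 9×19, cost 9·17·19 = 2907; (T₃T₄): 19×16 by 16×24 → 19×24, cost 19·16·24 = 7296; ((T₃T₄)T₅): 19×24 by 24×3 → 19×3, cost 19·24·3 = 1368; cumulative 8664; ((T₁T₂)((T₃T₄)T₅)): 9×19 by 19×3 → 9×3, cost 9·19·3 = 513; cumulative 12084. Total 12084.
Difference: |3492 − 12084| = 8592.

8592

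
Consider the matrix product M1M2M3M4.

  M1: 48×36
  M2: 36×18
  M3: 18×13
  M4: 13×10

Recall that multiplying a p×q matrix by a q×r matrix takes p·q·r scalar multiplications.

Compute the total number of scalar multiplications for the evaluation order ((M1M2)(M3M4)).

(M1M2): 48×36 by 36×18 → 48×18, cost 48·36·18 = 31104
(M3M4): 18×13 by 13×10 → 18×10, cost 18·13·10 = 2340
((M1M2)(M3M4)): 48×18 by 18×10 → 48×10, cost 48·18·10 = 8640; cumulative 42084
Total: 42084 scalar multiplications.

42084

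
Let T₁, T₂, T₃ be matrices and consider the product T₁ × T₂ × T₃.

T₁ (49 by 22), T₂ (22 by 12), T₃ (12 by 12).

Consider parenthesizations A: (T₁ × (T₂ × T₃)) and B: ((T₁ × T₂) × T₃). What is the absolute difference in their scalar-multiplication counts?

3888

Order A = (T₁ × (T₂ × T₃)): (T₂ × T₃): 22×12 by 12×12 → 22×12, cost 22·12·12 = 3168; (T₁ × (T₂ × T₃)): 49×22 by 22×12 → 49×12, cost 49·22·12 = 12936; cumulative 16104. Total 16104.
Order B = ((T₁ × T₂) × T₃): (T₁ × T₂): 49×22 by 22×12 → 49×12, cost 49·22·12 = 12936; ((T₁ × T₂) × T₃): 49×12 by 12×12 → 49×12, cost 49·12·12 = 7056; cumulative 19992. Total 19992.
Difference: |16104 − 19992| = 3888.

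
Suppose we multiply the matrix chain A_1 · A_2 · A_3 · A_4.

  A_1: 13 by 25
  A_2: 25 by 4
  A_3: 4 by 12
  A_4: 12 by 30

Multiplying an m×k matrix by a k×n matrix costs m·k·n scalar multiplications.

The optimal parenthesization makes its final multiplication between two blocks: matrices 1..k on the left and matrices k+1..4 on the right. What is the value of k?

Adjacent pairs: A_1A_2 = 13·25·4 = 1300; A_2A_3 = 25·4·12 = 1200; A_3A_4 = 4·12·30 = 1440.
Length 3: A_1..A_3: k=1: 0+1200+13·25·12=5100; k=2: 1300+0+13·4·12=1924 → min 1924 | A_2..A_4: k=2: 0+1440+25·4·30=4440; k=3: 1200+0+25·12·30=10200 → min 4440.
Top-level splits: k=1: (A_1..A_1)·(A_2..A_4) → 0+4440+13·25·30 = 14190; k=2: (A_1..A_2)·(A_3..A_4) → 1300+1440+13·4·30 = 4300; k=3: (A_1..A_3)·(A_4..A_4) → 1924+0+13·12·30 = 6604.
Best split is after A_2, i.e. k = 2.

2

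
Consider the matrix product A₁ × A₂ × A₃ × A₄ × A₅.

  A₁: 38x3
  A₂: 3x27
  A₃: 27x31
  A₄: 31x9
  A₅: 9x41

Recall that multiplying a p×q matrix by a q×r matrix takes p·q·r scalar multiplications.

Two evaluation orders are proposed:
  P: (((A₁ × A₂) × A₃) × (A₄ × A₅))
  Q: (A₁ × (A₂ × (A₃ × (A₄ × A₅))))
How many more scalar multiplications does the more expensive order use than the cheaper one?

40870

Order P = (((A₁ × A₂) × A₃) × (A₄ × A₅)): (A₁ × A₂): 38×3 by 3×27 → 38×27, cost 38·3·27 = 3078; ((A₁ × A₂) × A₃): 38×27 by 27×31 → 38×31, cost 38·27·31 = 31806; cumulative 34884; (A₄ × A₅): 31×9 by 9×41 → 31×41, cost 31·9·41 = 11439; (((A₁ × A₂) × A₃) × (A₄ × A₅)): 38×31 by 31×41 → 38×41, cost 38·31·41 = 48298; cumulative 94621. Total 94621.
Order Q = (A₁ × (A₂ × (A₃ × (A₄ × A₅)))): (A₄ × A₅): 31×9 by 9×41 → 31×41, cost 31·9·41 = 11439; (A₃ × (A₄ × A₅)): 27×31 by 31×41 → 27×41, cost 27·31·41 = 34317; cumulative 45756; (A₂ × (A₃ × (A₄ × A₅))): 3×27 by 27×41 → 3×41, cost 3·27·41 = 3321; cumulative 49077; (A₁ × (A₂ × (A₃ × (A₄ × A₅)))): 38×3 by 3×41 → 38×41, cost 38·3·41 = 4674; cumulative 53751. Total 53751.
Difference: |94621 − 53751| = 40870.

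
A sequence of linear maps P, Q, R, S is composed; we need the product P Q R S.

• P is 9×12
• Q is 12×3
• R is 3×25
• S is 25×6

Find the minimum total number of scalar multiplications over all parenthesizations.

936

Adjacent pairs: PQ = 9·12·3 = 324; QR = 12·3·25 = 900; RS = 3·25·6 = 450.
Length 3: P..R: k=1: 0+900+9·12·25=3600; k=2: 324+0+9·3·25=999 → min 999 | Q..S: k=2: 0+450+12·3·6=666; k=3: 900+0+12·25·6=2700 → min 666.
Length 4: P..S: k=1: 0+666+9·12·6=1314; k=2: 324+450+9·3·6=936; k=3: 999+0+9·25·6=2349 → min 936.
Optimal order: ((P Q) (R S)) with cost 936.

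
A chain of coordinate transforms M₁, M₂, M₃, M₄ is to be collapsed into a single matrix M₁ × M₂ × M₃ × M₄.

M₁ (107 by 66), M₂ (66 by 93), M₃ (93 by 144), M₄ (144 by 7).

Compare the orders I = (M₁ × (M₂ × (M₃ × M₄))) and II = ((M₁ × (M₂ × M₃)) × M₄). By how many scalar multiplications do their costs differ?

1822512

Order I = (M₁ × (M₂ × (M₃ × M₄))): (M₃ × M₄): 93×144 by 144×7 → 93×7, cost 93·144·7 = 93744; (M₂ × (M₃ × M₄)): 66×93 by 93×7 → 66×7, cost 66·93·7 = 42966; cumulative 136710; (M₁ × (M₂ × (M₃ × M₄))): 107×66 by 66×7 → 107×7, cost 107·66·7 = 49434; cumulative 186144. Total 186144.
Order II = ((M₁ × (M₂ × M₃)) × M₄): (M₂ × M₃): 66×93 by 93×144 → 66×144, cost 66·93·144 = 883872; (M₁ × (M₂ × M₃)): 107×66 by 66×144 → 107×144, cost 107·66·144 = 1016928; cumulative 1900800; ((M₁ × (M₂ × M₃)) × M₄): 107×144 by 144×7 → 107×7, cost 107·144·7 = 107856; cumulative 2008656. Total 2008656.
Difference: |186144 − 2008656| = 1822512.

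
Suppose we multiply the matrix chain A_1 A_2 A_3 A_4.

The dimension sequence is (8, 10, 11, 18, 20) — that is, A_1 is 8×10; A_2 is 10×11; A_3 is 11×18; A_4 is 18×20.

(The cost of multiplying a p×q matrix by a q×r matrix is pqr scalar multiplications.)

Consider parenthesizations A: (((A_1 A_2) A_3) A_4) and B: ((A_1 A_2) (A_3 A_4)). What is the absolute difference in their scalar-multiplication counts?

1256

Order A = (((A_1 A_2) A_3) A_4): (A_1 A_2): 8×10 by 10×11 → 8×11, cost 8·10·11 = 880; ((A_1 A_2) A_3): 8×11 by 11×18 → 8×18, cost 8·11·18 = 1584; cumulative 2464; (((A_1 A_2) A_3) A_4): 8×18 by 18×20 → 8×20, cost 8·18·20 = 2880; cumulative 5344. Total 5344.
Order B = ((A_1 A_2) (A_3 A_4)): (A_1 A_2): 8×10 by 10×11 → 8×11, cost 8·10·11 = 880; (A_3 A_4): 11×18 by 18×20 → 11×20, cost 11·18·20 = 3960; ((A_1 A_2) (A_3 A_4)): 8×11 by 11×20 → 8×20, cost 8·11·20 = 1760; cumulative 6600. Total 6600.
Difference: |5344 − 6600| = 1256.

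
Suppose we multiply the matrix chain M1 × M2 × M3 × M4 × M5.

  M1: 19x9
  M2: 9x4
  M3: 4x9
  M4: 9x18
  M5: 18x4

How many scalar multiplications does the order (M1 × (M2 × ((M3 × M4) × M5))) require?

(M3 × M4): 4×9 by 9×18 → 4×18, cost 4·9·18 = 648
((M3 × M4) × M5): 4×18 by 18×4 → 4×4, cost 4·18·4 = 288; cumulative 936
(M2 × ((M3 × M4) × M5)): 9×4 by 4×4 → 9×4, cost 9·4·4 = 144; cumulative 1080
(M1 × (M2 × ((M3 × M4) × M5))): 19×9 by 9×4 → 19×4, cost 19·9·4 = 684; cumulative 1764
Total: 1764 scalar multiplications.

1764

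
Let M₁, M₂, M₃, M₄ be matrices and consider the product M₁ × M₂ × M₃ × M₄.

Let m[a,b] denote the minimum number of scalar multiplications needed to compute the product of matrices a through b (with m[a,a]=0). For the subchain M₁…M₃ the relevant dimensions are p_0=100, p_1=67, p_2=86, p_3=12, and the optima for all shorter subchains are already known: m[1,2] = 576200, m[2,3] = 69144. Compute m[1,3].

149544

m[1,3] = min over k∈[1,2] of m[1,k]+m[k+1,3]+p_{0}·p_k·p_{3}.
k=1: 0 + 69144 + 100·67·12 = 149544; k=2: 576200 + 0 + 100·86·12 = 679400.
Minimum: 149544 at k=1.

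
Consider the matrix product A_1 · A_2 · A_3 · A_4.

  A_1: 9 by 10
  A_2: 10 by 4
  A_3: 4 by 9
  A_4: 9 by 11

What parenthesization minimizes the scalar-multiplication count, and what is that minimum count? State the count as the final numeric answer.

Adjacent pairs: A_1A_2 = 9·10·4 = 360; A_2A_3 = 10·4·9 = 360; A_3A_4 = 4·9·11 = 396.
Length 3: A_1..A_3: k=1: 0+360+9·10·9=1170; k=2: 360+0+9·4·9=684 → min 684 | A_2..A_4: k=2: 0+396+10·4·11=836; k=3: 360+0+10·9·11=1350 → min 836.
Length 4: A_1..A_4: k=1: 0+836+9·10·11=1826; k=2: 360+396+9·4·11=1152; k=3: 684+0+9·9·11=1575 → min 1152.
Optimal parenthesization: ((A_1 · A_2) · (A_3 · A_4)) with cost 1152.

1152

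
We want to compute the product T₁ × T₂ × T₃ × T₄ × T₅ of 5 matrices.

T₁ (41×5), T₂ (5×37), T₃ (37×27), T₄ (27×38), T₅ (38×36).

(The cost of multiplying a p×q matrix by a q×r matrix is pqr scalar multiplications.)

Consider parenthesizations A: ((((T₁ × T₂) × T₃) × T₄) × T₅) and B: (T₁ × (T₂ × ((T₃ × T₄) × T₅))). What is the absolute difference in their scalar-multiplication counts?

44080

Order A = ((((T₁ × T₂) × T₃) × T₄) × T₅): (T₁ × T₂): 41×5 by 5×37 → 41×37, cost 41·5·37 = 7585; ((T₁ × T₂) × T₃): 41×37 by 37×27 → 41×27, cost 41·37·27 = 40959; cumulative 48544; (((T₁ × T₂) × T₃) × T₄): 41×27 by 27×38 → 41×38, cost 41·27·38 = 42066; cumulative 90610; ((((T₁ × T₂) × T₃) × T₄) × T₅): 41×38 by 38×36 → 41×36, cost 41·38·36 = 56088; cumulative 146698. Total 146698.
Order B = (T₁ × (T₂ × ((T₃ × T₄) × T₅))): (T₃ × T₄): 37×27 by 27×38 → 37×38, cost 37·27·38 = 37962; ((T₃ × T₄) × T₅): 37×38 by 38×36 → 37×36, cost 37·38·36 = 50616; cumulative 88578; (T₂ × ((T₃ × T₄) × T₅)): 5×37 by 37×36 → 5×36, cost 5·37·36 = 6660; cumulative 95238; (T₁ × (T₂ × ((T₃ × T₄) × T₅))): 41×5 by 5×36 → 41×36, cost 41·5·36 = 7380; cumulative 102618. Total 102618.
Difference: |146698 − 102618| = 44080.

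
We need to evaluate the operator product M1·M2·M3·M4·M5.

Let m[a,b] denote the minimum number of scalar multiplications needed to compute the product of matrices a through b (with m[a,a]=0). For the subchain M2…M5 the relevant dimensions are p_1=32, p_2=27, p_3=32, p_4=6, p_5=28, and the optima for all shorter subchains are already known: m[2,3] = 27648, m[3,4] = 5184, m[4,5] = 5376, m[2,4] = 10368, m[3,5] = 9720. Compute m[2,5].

m[2,5] = min over k∈[2,4] of m[2,k]+m[k+1,5]+p_{1}·p_k·p_{5}.
k=2: 0 + 9720 + 32·27·28 = 33912; k=3: 27648 + 5376 + 32·32·28 = 61696; k=4: 10368 + 0 + 32·6·28 = 15744.
Minimum: 15744 at k=4.

15744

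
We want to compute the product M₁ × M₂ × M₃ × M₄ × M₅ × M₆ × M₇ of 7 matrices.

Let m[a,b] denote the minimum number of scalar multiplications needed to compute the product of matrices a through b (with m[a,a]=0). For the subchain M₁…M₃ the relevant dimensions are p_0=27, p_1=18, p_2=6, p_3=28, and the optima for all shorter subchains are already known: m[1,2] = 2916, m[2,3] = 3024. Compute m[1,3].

m[1,3] = min over k∈[1,2] of m[1,k]+m[k+1,3]+p_{0}·p_k·p_{3}.
k=1: 0 + 3024 + 27·18·28 = 16632; k=2: 2916 + 0 + 27·6·28 = 7452.
Minimum: 7452 at k=2.

7452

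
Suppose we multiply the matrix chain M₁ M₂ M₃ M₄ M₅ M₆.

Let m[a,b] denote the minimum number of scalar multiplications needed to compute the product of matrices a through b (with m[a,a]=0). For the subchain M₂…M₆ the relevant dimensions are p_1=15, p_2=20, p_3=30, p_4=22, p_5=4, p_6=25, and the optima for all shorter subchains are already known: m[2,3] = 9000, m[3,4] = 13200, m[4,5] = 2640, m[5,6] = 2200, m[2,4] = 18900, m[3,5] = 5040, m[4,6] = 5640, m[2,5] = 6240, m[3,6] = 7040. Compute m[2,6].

7740

m[2,6] = min over k∈[2,5] of m[2,k]+m[k+1,6]+p_{1}·p_k·p_{6}.
k=2: 0 + 7040 + 15·20·25 = 14540; k=3: 9000 + 5640 + 15·30·25 = 25890; k=4: 18900 + 2200 + 15·22·25 = 29350; k=5: 6240 + 0 + 15·4·25 = 7740.
Minimum: 7740 at k=5.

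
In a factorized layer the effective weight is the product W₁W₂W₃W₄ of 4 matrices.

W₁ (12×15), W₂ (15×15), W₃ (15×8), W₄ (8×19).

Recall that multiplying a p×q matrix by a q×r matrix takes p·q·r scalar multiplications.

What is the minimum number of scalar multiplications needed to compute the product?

5064

Adjacent pairs: W₁W₂ = 12·15·15 = 2700; W₂W₃ = 15·15·8 = 1800; W₃W₄ = 15·8·19 = 2280.
Length 3: W₁..W₃: k=1: 0+1800+12·15·8=3240; k=2: 2700+0+12·15·8=4140 → min 3240 | W₂..W₄: k=2: 0+2280+15·15·19=6555; k=3: 1800+0+15·8·19=4080 → min 4080.
Length 4: W₁..W₄: k=1: 0+4080+12·15·19=7500; k=2: 2700+2280+12·15·19=8400; k=3: 3240+0+12·8·19=5064 → min 5064.
Optimal order: ((W₁(W₂W₃))W₄) with cost 5064.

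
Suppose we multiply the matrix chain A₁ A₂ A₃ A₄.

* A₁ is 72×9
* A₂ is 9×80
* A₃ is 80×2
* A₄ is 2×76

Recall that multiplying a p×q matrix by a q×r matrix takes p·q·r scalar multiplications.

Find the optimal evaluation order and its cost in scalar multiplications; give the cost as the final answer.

13680

Adjacent pairs: A₁A₂ = 72·9·80 = 51840; A₂A₃ = 9·80·2 = 1440; A₃A₄ = 80·2·76 = 12160.
Length 3: A₁..A₃: k=1: 0+1440+72·9·2=2736; k=2: 51840+0+72·80·2=63360 → min 2736 | A₂..A₄: k=2: 0+12160+9·80·76=66880; k=3: 1440+0+9·2·76=2808 → min 2808.
Length 4: A₁..A₄: k=1: 0+2808+72·9·76=52056; k=2: 51840+12160+72·80·76=501760; k=3: 2736+0+72·2·76=13680 → min 13680.
Optimal parenthesization: ((A₁ (A₂ A₃)) A₄) with cost 13680.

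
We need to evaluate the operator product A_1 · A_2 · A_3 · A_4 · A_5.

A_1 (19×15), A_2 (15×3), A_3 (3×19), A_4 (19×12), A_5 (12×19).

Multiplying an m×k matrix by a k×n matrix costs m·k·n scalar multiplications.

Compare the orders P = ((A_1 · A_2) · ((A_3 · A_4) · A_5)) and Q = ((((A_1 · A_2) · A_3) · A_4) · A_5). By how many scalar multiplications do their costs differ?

Order P = ((A_1 · A_2) · ((A_3 · A_4) · A_5)): (A_1 · A_2): 19×15 by 15×3 → 19×3, cost 19·15·3 = 855; (A_3 · A_4): 3×19 by 19×12 → 3×12, cost 3·19·12 = 684; ((A_3 · A_4) · A_5): 3×12 by 12×19 → 3×19, cost 3·12·19 = 684; cumulative 1368; ((A_1 · A_2) · ((A_3 · A_4) · A_5)): 19×3 by 3×19 → 19×19, cost 19·3·19 = 1083; cumulative 3306. Total 3306.
Order Q = ((((A_1 · A_2) · A_3) · A_4) · A_5): (A_1 · A_2): 19×15 by 15×3 → 19×3, cost 19·15·3 = 855; ((A_1 · A_2) · A_3): 19×3 by 3×19 → 19×19, cost 19·3·19 = 1083; cumulative 1938; (((A_1 · A_2) · A_3) · A_4): 19×19 by 19×12 → 19×12, cost 19·19·12 = 4332; cumulative 6270; ((((A_1 · A_2) · A_3) · A_4) · A_5): 19×12 by 12×19 → 19×19, cost 19·12·19 = 4332; cumulative 10602. Total 10602.
Difference: |3306 − 10602| = 7296.

7296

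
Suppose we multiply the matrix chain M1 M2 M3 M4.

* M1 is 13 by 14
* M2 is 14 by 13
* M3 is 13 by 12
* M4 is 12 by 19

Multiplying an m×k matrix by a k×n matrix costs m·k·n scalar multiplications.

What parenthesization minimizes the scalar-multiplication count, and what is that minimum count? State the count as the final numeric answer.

Adjacent pairs: M1M2 = 13·14·13 = 2366; M2M3 = 14·13·12 = 2184; M3M4 = 13·12·19 = 2964.
Length 3: M1..M3: k=1: 0+2184+13·14·12=4368; k=2: 2366+0+13·13·12=4394 → min 4368 | M2..M4: k=2: 0+2964+14·13·19=6422; k=3: 2184+0+14·12·19=5376 → min 5376.
Length 4: M1..M4: k=1: 0+5376+13·14·19=8834; k=2: 2366+2964+13·13·19=8541; k=3: 4368+0+13·12·19=7332 → min 7332.
Optimal parenthesization: ((M1 (M2 M3)) M4) with cost 7332.

7332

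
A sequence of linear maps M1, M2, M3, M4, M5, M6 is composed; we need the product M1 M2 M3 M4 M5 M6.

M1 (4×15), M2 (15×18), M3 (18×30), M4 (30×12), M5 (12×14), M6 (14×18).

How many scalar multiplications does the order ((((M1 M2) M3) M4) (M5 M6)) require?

8568

(M1 M2): 4×15 by 15×18 → 4×18, cost 4·15·18 = 1080
((M1 M2) M3): 4×18 by 18×30 → 4×30, cost 4·18·30 = 2160; cumulative 3240
(((M1 M2) M3) M4): 4×30 by 30×12 → 4×12, cost 4·30·12 = 1440; cumulative 4680
(M5 M6): 12×14 by 14×18 → 12×18, cost 12·14·18 = 3024
((((M1 M2) M3) M4) (M5 M6)): 4×12 by 12×18 → 4×18, cost 4·12·18 = 864; cumulative 8568
Total: 8568 scalar multiplications.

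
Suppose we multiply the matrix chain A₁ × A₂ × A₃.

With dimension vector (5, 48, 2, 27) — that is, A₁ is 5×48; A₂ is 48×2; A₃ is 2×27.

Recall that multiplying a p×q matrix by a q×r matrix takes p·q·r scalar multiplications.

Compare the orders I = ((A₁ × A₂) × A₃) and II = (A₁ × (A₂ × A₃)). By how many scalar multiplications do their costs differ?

8322

Order I = ((A₁ × A₂) × A₃): (A₁ × A₂): 5×48 by 48×2 → 5×2, cost 5·48·2 = 480; ((A₁ × A₂) × A₃): 5×2 by 2×27 → 5×27, cost 5·2·27 = 270; cumulative 750. Total 750.
Order II = (A₁ × (A₂ × A₃)): (A₂ × A₃): 48×2 by 2×27 → 48×27, cost 48·2·27 = 2592; (A₁ × (A₂ × A₃)): 5×48 by 48×27 → 5×27, cost 5·48·27 = 6480; cumulative 9072. Total 9072.
Difference: |750 − 9072| = 8322.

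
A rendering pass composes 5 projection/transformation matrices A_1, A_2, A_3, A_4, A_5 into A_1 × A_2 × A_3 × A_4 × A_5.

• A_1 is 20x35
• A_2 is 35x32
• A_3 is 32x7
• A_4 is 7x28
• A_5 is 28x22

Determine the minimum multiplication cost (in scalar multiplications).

Adjacent pairs: A_1A_2 = 20·35·32 = 22400; A_2A_3 = 35·32·7 = 7840; A_3A_4 = 32·7·28 = 6272; A_4A_5 = 7·28·22 = 4312.
Length 3: A_1..A_3: k=1: 0+7840+20·35·7=12740; k=2: 22400+0+20·32·7=26880 → min 12740 | A_2..A_4: k=2: 0+6272+35·32·28=37632; k=3: 7840+0+35·7·28=14700 → min 14700 | A_3..A_5: k=3: 0+4312+32·7·22=9240; k=4: 6272+0+32·28·22=25984 → min 9240.
Length 4: A_1..A_4: k=1: 0+14700+20·35·28=34300; k=2: 22400+6272+20·32·28=46592; k=3: 12740+0+20·7·28=16660 → min 16660 | A_2..A_5: k=2: 0+9240+35·32·22=33880; k=3: 7840+4312+35·7·22=17542; k=4: 14700+0+35·28·22=36260 → min 17542.
Length 5: A_1..A_5: k=1: 0+17542+20·35·22=32942; k=2: 22400+9240+20·32·22=45720; k=3: 12740+4312+20·7·22=20132; k=4: 16660+0+20·28·22=28980 → min 20132.
Optimal order: ((A_1 × (A_2 × A_3)) × (A_4 × A_5)) with cost 20132.

20132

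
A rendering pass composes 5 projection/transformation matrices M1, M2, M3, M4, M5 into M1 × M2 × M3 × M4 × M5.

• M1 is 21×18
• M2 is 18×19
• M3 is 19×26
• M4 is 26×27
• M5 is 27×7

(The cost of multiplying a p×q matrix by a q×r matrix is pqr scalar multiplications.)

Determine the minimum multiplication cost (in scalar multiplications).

13412

Adjacent pairs: M1M2 = 21·18·19 = 7182; M2M3 = 18·19·26 = 8892; M3M4 = 19·26·27 = 13338; M4M5 = 26·27·7 = 4914.
Length 3: M1..M3: k=1: 0+8892+21·18·26=18720; k=2: 7182+0+21·19·26=17556 → min 17556 | M2..M4: k=2: 0+13338+18·19·27=22572; k=3: 8892+0+18·26·27=21528 → min 21528 | M3..M5: k=3: 0+4914+19·26·7=8372; k=4: 13338+0+19·27·7=16929 → min 8372.
Length 4: M1..M4: k=1: 0+21528+21·18·27=31734; k=2: 7182+13338+21·19·27=31293; k=3: 17556+0+21·26·27=32298 → min 31293 | M2..M5: k=2: 0+8372+18·19·7=10766; k=3: 8892+4914+18·26·7=17082; k=4: 21528+0+18·27·7=24930 → min 10766.
Length 5: M1..M5: k=1: 0+10766+21·18·7=13412; k=2: 7182+8372+21·19·7=18347; k=3: 17556+4914+21·26·7=26292; k=4: 31293+0+21·27·7=35262 → min 13412.
Optimal order: (M1 × (M2 × (M3 × (M4 × M5)))) with cost 13412.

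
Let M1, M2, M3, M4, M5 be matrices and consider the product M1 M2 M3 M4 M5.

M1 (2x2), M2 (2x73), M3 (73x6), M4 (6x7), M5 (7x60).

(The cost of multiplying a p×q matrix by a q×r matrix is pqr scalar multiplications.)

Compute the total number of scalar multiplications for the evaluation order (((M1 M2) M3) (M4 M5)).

(M1 M2): 2×2 by 2×73 → 2×73, cost 2·2·73 = 292
((M1 M2) M3): 2×73 by 73×6 → 2×6, cost 2·73·6 = 876; cumulative 1168
(M4 M5): 6×7 by 7×60 → 6×60, cost 6·7·60 = 2520
(((M1 M2) M3) (M4 M5)): 2×6 by 6×60 → 2×60, cost 2·6·60 = 720; cumulative 4408
Total: 4408 scalar multiplications.

4408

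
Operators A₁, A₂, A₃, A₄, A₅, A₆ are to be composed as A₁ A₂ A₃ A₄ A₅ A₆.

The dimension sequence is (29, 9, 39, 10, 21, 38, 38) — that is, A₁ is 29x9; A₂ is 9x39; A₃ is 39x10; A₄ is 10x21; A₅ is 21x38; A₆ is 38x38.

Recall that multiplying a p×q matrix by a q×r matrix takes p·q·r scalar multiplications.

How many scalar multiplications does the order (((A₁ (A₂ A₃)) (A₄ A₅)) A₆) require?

(A₂ A₃): 9×39 by 39×10 → 9×10, cost 9·39·10 = 3510
(A₁ (A₂ A₃)): 29×9 by 9×10 → 29×10, cost 29·9·10 = 2610; cumulative 6120
(A₄ A₅): 10×21 by 21×38 → 10×38, cost 10·21·38 = 7980
((A₁ (A₂ A₃)) (A₄ A₅)): 29×10 by 10×38 → 29×38, cost 29·10·38 = 11020; cumulative 25120
(((A₁ (A₂ A₃)) (A₄ A₅)) A₆): 29×38 by 38×38 → 29×38, cost 29·38·38 = 41876; cumulative 66996
Total: 66996 scalar multiplications.

66996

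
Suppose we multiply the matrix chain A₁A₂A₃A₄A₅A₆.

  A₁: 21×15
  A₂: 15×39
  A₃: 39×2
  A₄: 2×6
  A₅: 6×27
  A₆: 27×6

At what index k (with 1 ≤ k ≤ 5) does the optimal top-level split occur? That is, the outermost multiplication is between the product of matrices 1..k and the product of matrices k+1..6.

3

Adjacent pairs: A₁A₂ = 21·15·39 = 12285; A₂A₃ = 15·39·2 = 1170; A₃A₄ = 39·2·6 = 468; A₄A₅ = 2·6·27 = 324; A₅A₆ = 6·27·6 = 972.
Length 3: A₁..A₃: k=1: 0+1170+21·15·2=1800; k=2: 12285+0+21·39·2=13923 → min 1800 | A₂..A₄: k=2: 0+468+15·39·6=3978; k=3: 1170+0+15·2·6=1350 → min 1350 | A₃..A₅: k=3: 0+324+39·2·27=2430; k=4: 468+0+39·6·27=6786 → min 2430 | A₄..A₆: k=4: 0+972+2·6·6=1044; k=5: 324+0+2·27·6=648 → min 648.
Length 4: A₁..A₄: k=1: 0+1350+21·15·6=3240; k=2: 12285+468+21·39·6=17667; k=3: 1800+0+21·2·6=2052 → min 2052 | A₂..A₅: k=2: 0+2430+15·39·27=18225; k=3: 1170+324+15·2·27=2304; k=4: 1350+0+15·6·27=3780 → min 2304 | A₃..A₆: k=3: 0+648+39·2·6=1116; k=4: 468+972+39·6·6=2844; k=5: 2430+0+39·27·6=8748 → min 1116.
Length 5: A₁..A₅: k=1: 0+2304+21·15·27=10809; k=2: 12285+2430+21·39·27=36828; k=3: 1800+324+21·2·27=3258; k=4: 2052+0+21·6·27=5454 → min 3258 | A₂..A₆: k=2: 0+1116+15·39·6=4626; k=3: 1170+648+15·2·6=1998; k=4: 1350+972+15·6·6=2862; k=5: 2304+0+15·27·6=4734 → min 1998.
Top-level splits: k=1: (A₁..A₁)·(A₂..A₆) → 0+1998+21·15·6 = 3888; k=2: (A₁..A₂)·(A₃..A₆) → 12285+1116+21·39·6 = 18315; k=3: (A₁..A₃)·(A₄..A₆) → 1800+648+21·2·6 = 2700; k=4: (A₁..A₄)·(A₅..A₆) → 2052+972+21·6·6 = 3780; k=5: (A₁..A₅)·(A₆..A₆) → 3258+0+21·27·6 = 6660.
Best split is after A₃, i.e. k = 3.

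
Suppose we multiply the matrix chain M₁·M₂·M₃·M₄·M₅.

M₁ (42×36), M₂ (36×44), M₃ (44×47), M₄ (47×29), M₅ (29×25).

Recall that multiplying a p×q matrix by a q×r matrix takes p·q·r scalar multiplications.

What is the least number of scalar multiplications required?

Adjacent pairs: M₁M₂ = 42·36·44 = 66528; M₂M₃ = 36·44·47 = 74448; M₃M₄ = 44·47·29 = 59972; M₄M₅ = 47·29·25 = 34075.
Length 3: M₁..M₃: k=1: 0+74448+42·36·47=145512; k=2: 66528+0+42·44·47=153384 → min 145512 | M₂..M₄: k=2: 0+59972+36·44·29=105908; k=3: 74448+0+36·47·29=123516 → min 105908 | M₃..M₅: k=3: 0+34075+44·47·25=85775; k=4: 59972+0+44·29·25=91872 → min 85775.
Length 4: M₁..M₄: k=1: 0+105908+42·36·29=149756; k=2: 66528+59972+42·44·29=180092; k=3: 145512+0+42·47·29=202758 → min 149756 | M₂..M₅: k=2: 0+85775+36·44·25=125375; k=3: 74448+34075+36·47·25=150823; k=4: 105908+0+36·29·25=132008 → min 125375.
Length 5: M₁..M₅: k=1: 0+125375+42·36·25=163175; k=2: 66528+85775+42·44·25=198503; k=3: 145512+34075+42·47·25=228937; k=4: 149756+0+42·29·25=180206 → min 163175.
Optimal order: (M₁·(M₂·(M₃·(M₄·M₅)))) with cost 163175.

163175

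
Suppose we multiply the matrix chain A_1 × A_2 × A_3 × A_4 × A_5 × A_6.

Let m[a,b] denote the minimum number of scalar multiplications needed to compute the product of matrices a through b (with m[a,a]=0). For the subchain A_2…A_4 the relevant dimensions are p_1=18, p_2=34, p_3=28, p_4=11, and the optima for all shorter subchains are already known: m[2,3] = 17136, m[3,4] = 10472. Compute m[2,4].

17204

m[2,4] = min over k∈[2,3] of m[2,k]+m[k+1,4]+p_{1}·p_k·p_{4}.
k=2: 0 + 10472 + 18·34·11 = 17204; k=3: 17136 + 0 + 18·28·11 = 22680.
Minimum: 17204 at k=2.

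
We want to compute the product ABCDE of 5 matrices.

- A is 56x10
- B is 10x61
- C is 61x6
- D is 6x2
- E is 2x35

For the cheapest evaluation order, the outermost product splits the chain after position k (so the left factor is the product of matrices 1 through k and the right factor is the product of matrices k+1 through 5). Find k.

Adjacent pairs: AB = 56·10·61 = 34160; BC = 10·61·6 = 3660; CD = 61·6·2 = 732; DE = 6·2·35 = 420.
Length 3: A..C: k=1: 0+3660+56·10·6=7020; k=2: 34160+0+56·61·6=54656 → min 7020 | B..D: k=2: 0+732+10·61·2=1952; k=3: 3660+0+10·6·2=3780 → min 1952 | C..E: k=3: 0+420+61·6·35=13230; k=4: 732+0+61·2·35=5002 → min 5002.
Length 4: A..D: k=1: 0+1952+56·10·2=3072; k=2: 34160+732+56·61·2=41724; k=3: 7020+0+56·6·2=7692 → min 3072 | B..E: k=2: 0+5002+10·61·35=26352; k=3: 3660+420+10·6·35=6180; k=4: 1952+0+10·2·35=2652 → min 2652.
Top-level splits: k=1: (A..A)·(B..E) → 0+2652+56·10·35 = 22252; k=2: (A..B)·(C..E) → 34160+5002+56·61·35 = 158722; k=3: (A..C)·(D..E) → 7020+420+56·6·35 = 19200; k=4: (A..D)·(E..E) → 3072+0+56·2·35 = 6992.
Best split is after D, i.e. k = 4.

4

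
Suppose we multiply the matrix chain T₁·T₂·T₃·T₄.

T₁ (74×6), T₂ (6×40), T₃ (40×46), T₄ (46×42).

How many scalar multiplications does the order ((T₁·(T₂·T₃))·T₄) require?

(T₂·T₃): 6×40 by 40×46 → 6×46, cost 6·40·46 = 11040
(T₁·(T₂·T₃)): 74×6 by 6×46 → 74×46, cost 74·6·46 = 20424; cumulative 31464
((T₁·(T₂·T₃))·T₄): 74×46 by 46×42 → 74×42, cost 74·46·42 = 142968; cumulative 174432
Total: 174432 scalar multiplications.

174432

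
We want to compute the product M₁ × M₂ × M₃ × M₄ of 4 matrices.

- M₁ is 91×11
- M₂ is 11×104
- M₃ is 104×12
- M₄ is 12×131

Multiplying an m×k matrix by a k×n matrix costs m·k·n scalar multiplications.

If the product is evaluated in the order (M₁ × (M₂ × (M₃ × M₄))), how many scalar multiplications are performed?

444483

(M₃ × M₄): 104×12 by 12×131 → 104×131, cost 104·12·131 = 163488
(M₂ × (M₃ × M₄)): 11×104 by 104×131 → 11×131, cost 11·104·131 = 149864; cumulative 313352
(M₁ × (M₂ × (M₃ × M₄))): 91×11 by 11×131 → 91×131, cost 91·11·131 = 131131; cumulative 444483
Total: 444483 scalar multiplications.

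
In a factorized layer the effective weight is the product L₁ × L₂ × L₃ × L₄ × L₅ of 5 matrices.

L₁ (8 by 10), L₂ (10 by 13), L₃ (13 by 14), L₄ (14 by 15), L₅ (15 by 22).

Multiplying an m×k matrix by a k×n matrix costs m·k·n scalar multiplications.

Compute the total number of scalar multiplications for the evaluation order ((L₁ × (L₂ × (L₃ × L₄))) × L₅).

8520

(L₃ × L₄): 13×14 by 14×15 → 13×15, cost 13·14·15 = 2730
(L₂ × (L₃ × L₄)): 10×13 by 13×15 → 10×15, cost 10·13·15 = 1950; cumulative 4680
(L₁ × (L₂ × (L₃ × L₄))): 8×10 by 10×15 → 8×15, cost 8·10·15 = 1200; cumulative 5880
((L₁ × (L₂ × (L₃ × L₄))) × L₅): 8×15 by 15×22 → 8×22, cost 8·15·22 = 2640; cumulative 8520
Total: 8520 scalar multiplications.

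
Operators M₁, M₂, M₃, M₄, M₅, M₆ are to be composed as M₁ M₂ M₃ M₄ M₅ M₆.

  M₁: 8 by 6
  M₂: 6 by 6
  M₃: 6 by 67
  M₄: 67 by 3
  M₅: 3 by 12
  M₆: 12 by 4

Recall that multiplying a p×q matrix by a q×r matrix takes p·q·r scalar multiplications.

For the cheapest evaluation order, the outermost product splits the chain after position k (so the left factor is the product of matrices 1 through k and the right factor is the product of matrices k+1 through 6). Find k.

Adjacent pairs: M₁M₂ = 8·6·6 = 288; M₂M₃ = 6·6·67 = 2412; M₃M₄ = 6·67·3 = 1206; M₄M₅ = 67·3·12 = 2412; M₅M₆ = 3·12·4 = 144.
Length 3: M₁..M₃: k=1: 0+2412+8·6·67=5628; k=2: 288+0+8·6·67=3504 → min 3504 | M₂..M₄: k=2: 0+1206+6·6·3=1314; k=3: 2412+0+6·67·3=3618 → min 1314 | M₃..M₅: k=3: 0+2412+6·67·12=7236; k=4: 1206+0+6·3·12=1422 → min 1422 | M₄..M₆: k=4: 0+144+67·3·4=948; k=5: 2412+0+67·12·4=5628 → min 948.
Length 4: M₁..M₄: k=1: 0+1314+8·6·3=1458; k=2: 288+1206+8·6·3=1638; k=3: 3504+0+8·67·3=5112 → min 1458 | M₂..M₅: k=2: 0+1422+6·6·12=1854; k=3: 2412+2412+6·67·12=9648; k=4: 1314+0+6·3·12=1530 → min 1530 | M₃..M₆: k=3: 0+948+6·67·4=2556; k=4: 1206+144+6·3·4=1422; k=5: 1422+0+6·12·4=1710 → min 1422.
Length 5: M₁..M₅: k=1: 0+1530+8·6·12=2106; k=2: 288+1422+8·6·12=2286; k=3: 3504+2412+8·67·12=12348; k=4: 1458+0+8·3·12=1746 → min 1746 | M₂..M₆: k=2: 0+1422+6·6·4=1566; k=3: 2412+948+6·67·4=4968; k=4: 1314+144+6·3·4=1530; k=5: 1530+0+6·12·4=1818 → min 1530.
Top-level splits: k=1: (M₁..M₁)·(M₂..M₆) → 0+1530+8·6·4 = 1722; k=2: (M₁..M₂)·(M₃..M₆) → 288+1422+8·6·4 = 1902; k=3: (M₁..M₃)·(M₄..M₆) → 3504+948+8·67·4 = 6596; k=4: (M₁..M₄)·(M₅..M₆) → 1458+144+8·3·4 = 1698; k=5: (M₁..M₅)·(M₆..M₆) → 1746+0+8·12·4 = 2130.
Best split is after M₄, i.e. k = 4.

4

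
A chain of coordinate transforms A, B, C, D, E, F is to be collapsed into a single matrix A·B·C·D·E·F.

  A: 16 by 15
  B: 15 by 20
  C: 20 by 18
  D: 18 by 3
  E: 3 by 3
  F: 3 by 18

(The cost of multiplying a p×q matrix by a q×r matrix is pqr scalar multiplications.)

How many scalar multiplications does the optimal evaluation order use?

3699

Adjacent pairs: AB = 16·15·20 = 4800; BC = 15·20·18 = 5400; CD = 20·18·3 = 1080; DE = 18·3·3 = 162; EF = 3·3·18 = 162.
Length 3: A..C: k=1: 0+5400+16·15·18=9720; k=2: 4800+0+16·20·18=10560 → min 9720 | B..D: k=2: 0+1080+15·20·3=1980; k=3: 5400+0+15·18·3=6210 → min 1980 | C..E: k=3: 0+162+20·18·3=1242; k=4: 1080+0+20·3·3=1260 → min 1242 | D..F: k=4: 0+162+18·3·18=1134; k=5: 162+0+18·3·18=1134 → min 1134.
Length 4: A..D: k=1: 0+1980+16·15·3=2700; k=2: 4800+1080+16·20·3=6840; k=3: 9720+0+16·18·3=10584 → min 2700 | B..E: k=2: 0+1242+15·20·3=2142; k=3: 5400+162+15·18·3=6372; k=4: 1980+0+15·3·3=2115 → min 2115 | C..F: k=3: 0+1134+20·18·18=7614; k=4: 1080+162+20·3·18=2322; k=5: 1242+0+20·3·18=2322 → min 2322.
Length 5: A..E: k=1: 0+2115+16·15·3=2835; k=2: 4800+1242+16·20·3=7002; k=3: 9720+162+16·18·3=10746; k=4: 2700+0+16·3·3=2844 → min 2835 | B..F: k=2: 0+2322+15·20·18=7722; k=3: 5400+1134+15·18·18=11394; k=4: 1980+162+15·3·18=2952; k=5: 2115+0+15·3·18=2925 → min 2925.
Length 6: A..F: k=1: 0+2925+16·15·18=7245; k=2: 4800+2322+16·20·18=12882; k=3: 9720+1134+16·18·18=16038; k=4: 2700+162+16·3·18=3726; k=5: 2835+0+16·3·18=3699 → min 3699.
Optimal order: ((A·((B·(C·D))·E))·F) with cost 3699.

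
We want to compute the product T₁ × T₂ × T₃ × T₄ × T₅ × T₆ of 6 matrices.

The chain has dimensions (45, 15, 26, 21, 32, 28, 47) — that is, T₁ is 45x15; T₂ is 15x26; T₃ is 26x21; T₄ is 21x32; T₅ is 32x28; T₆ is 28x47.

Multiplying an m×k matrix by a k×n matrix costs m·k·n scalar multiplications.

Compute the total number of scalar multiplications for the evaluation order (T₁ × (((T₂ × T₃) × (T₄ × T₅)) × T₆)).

(T₂ × T₃): 15×26 by 26×21 → 15×21, cost 15·26·21 = 8190
(T₄ × T₅): 21×32 by 32×28 → 21×28, cost 21·32·28 = 18816
((T₂ × T₃) × (T₄ × T₅)): 15×21 by 21×28 → 15×28, cost 15·21·28 = 8820; cumulative 35826
(((T₂ × T₃) × (T₄ × T₅)) × T₆): 15×28 by 28×47 → 15×47, cost 15·28·47 = 19740; cumulative 55566
(T₁ × (((T₂ × T₃) × (T₄ × T₅)) × T₆)): 45×15 by 15×47 → 45×47, cost 45·15·47 = 31725; cumulative 87291
Total: 87291 scalar multiplications.

87291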